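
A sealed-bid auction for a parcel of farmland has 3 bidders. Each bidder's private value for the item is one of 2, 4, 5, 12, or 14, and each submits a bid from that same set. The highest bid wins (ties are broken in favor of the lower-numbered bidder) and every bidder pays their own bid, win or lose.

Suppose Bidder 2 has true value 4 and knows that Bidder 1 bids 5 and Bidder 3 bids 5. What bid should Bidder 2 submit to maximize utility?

2

Bid 2: loses but pays 2, utility -2.
Bid 4: loses but pays 4, utility -4.
Bid 5: loses but pays 5, utility -5.
Bid 12: wins, pays 12, utility 4 - 12 = -8.
Bid 14: wins, pays 14, utility 4 - 14 = -10.
The best choice is 2 with utility -2.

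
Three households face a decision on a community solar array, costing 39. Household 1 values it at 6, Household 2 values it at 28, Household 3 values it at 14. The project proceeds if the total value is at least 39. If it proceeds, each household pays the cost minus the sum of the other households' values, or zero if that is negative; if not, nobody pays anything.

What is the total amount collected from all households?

24

Total value 48 ≥ cost 39, so it is built.
Household 1: others sum to 42; max(0, 39 - 42) = 0.
Household 2: others sum to 20; max(0, 39 - 20) = 19.
Household 3: others sum to 34; max(0, 39 - 34) = 5.
Total collected = 0 + 19 + 5 = 24.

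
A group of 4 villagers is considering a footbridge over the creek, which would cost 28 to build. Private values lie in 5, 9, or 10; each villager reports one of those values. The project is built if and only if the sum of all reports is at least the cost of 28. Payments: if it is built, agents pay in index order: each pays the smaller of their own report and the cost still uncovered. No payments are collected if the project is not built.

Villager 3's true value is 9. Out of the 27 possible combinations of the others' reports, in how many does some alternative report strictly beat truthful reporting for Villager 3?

20

Others report (5, 9, 9): truth gives 0; report 5 gives 4 > 0. Violating.
Others report (5, 9, 10): truth gives 0; report 5 gives 4 > 0. Violating.
Others report (5, 10, 9): truth gives 0; report 5 gives 4 > 0. Violating.
Others report (5, 10, 10): truth gives 0; report 5 gives 4 > 0. Violating.
Others report (5, 5, 5): truth gives 0; no alternative beats it.
Others report (5, 5, 9): truth gives 0; no alternative beats it.
(Checking all 27 profiles: 20 have a profitable deviation, 7 do not.)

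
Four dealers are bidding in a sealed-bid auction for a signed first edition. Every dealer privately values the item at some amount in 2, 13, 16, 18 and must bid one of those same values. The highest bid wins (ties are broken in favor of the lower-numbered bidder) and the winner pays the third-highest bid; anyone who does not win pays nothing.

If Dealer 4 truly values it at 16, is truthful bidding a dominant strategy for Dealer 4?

No

Consider the case where Dealer 1 bids 2, Dealer 2 bids 2 and Dealer 3 bids 16.
Truthful bid 16: loses, pays 0, utility 0.
Bid 18 instead: wins, pays 2, utility 16 - 2 = 14.
Since 14 > 0, bidding 18 is strictly better here, so truthful bidding is not dominant.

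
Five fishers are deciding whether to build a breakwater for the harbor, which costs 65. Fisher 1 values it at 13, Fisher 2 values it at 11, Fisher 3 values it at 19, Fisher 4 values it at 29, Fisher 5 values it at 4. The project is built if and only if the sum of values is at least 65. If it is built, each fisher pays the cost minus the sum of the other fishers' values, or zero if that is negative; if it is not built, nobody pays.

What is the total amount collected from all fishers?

28

Total value 76 ≥ cost 65, so it is built.
Fisher 1: others sum to 63; max(0, 65 - 63) = 2.
Fisher 2: others sum to 65; max(0, 65 - 65) = 0.
Fisher 3: others sum to 57; max(0, 65 - 57) = 8.
Fisher 4: others sum to 47; max(0, 65 - 47) = 18.
Fisher 5: others sum to 72; max(0, 65 - 72) = 0.
Total collected = 2 + 0 + 8 + 18 + 0 = 28.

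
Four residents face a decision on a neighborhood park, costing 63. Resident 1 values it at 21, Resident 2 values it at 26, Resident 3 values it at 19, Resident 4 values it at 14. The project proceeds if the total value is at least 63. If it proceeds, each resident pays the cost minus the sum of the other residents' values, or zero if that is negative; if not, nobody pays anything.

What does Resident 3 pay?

2

Total value 80 ≥ cost 63, so the project is built.
The other residents' values sum to 61.
Cost minus that sum is 63 - 61 = 2.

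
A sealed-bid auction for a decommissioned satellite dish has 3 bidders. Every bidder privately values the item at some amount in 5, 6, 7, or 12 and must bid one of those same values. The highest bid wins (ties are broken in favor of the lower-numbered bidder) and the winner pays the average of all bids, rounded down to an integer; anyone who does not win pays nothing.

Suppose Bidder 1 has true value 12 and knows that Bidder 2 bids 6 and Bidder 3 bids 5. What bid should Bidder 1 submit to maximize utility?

6

Bid 5: loses, pays 0, utility 0.
Bid 6: wins, pays 5, utility 12 - 5 = 7.
Bid 7: wins, pays 6, utility 12 - 6 = 6.
Bid 12: wins, pays 7, utility 12 - 7 = 5.
The best choice is 6 with utility 7.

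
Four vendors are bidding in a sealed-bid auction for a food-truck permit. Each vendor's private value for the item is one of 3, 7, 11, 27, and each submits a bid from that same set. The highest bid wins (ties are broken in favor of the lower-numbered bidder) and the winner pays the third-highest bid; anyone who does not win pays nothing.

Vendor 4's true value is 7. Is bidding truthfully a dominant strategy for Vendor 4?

Consider the case where Vendor 1 bids 3, Vendor 2 bids 3 and Vendor 3 bids 7.
Truthful bid 7: loses, pays 0, utility 0.
Bid 11 instead: wins, pays 3, utility 7 - 3 = 4.
Since 4 > 0, bidding 11 is strictly better here, so truthful bidding is not dominant.

No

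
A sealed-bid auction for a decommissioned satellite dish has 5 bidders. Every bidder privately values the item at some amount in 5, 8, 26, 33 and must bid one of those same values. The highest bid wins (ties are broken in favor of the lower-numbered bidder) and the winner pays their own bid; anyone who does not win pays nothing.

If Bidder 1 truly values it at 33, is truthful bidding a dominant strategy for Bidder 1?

No

Consider the case where Bidder 2 bids 5, Bidder 3 bids 5, Bidder 4 bids 5 and Bidder 5 bids 5.
Truthful bid 33: wins, pays 33, utility 33 - 33 = 0.
Bid 5 instead: wins, pays 5, utility 33 - 5 = 28.
Since 28 > 0, bidding 5 is strictly better here, so truthful bidding is not dominant.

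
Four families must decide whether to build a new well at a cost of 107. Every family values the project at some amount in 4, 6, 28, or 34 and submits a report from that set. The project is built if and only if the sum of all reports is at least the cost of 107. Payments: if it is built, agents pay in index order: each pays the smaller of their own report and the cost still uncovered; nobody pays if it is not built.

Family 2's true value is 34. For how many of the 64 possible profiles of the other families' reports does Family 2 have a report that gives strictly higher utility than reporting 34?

8

Others report (28, 28, 28): truth gives 0; report 28 gives 6 > 0. Violating.
Others report (28, 28, 34): truth gives 0; report 28 gives 6 > 0. Violating.
Others report (28, 34, 28): truth gives 0; report 28 gives 6 > 0. Violating.
Others report (28, 34, 34): truth gives 0; report 28 gives 6 > 0. Violating.
Others report (4, 4, 4): truth gives 0; no alternative beats it.
Others report (4, 4, 6): truth gives 0; no alternative beats it.
(Checking all 64 profiles: 8 have a profitable deviation, 56 do not.)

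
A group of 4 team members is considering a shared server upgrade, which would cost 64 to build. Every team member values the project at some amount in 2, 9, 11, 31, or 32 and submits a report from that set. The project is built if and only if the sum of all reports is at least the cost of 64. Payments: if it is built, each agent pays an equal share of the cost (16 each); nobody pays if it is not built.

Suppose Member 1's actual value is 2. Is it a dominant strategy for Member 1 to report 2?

Check each profile of the others' reports and compare truth against every alternative report.
Others report (2, 31, 31): truth gives -14, best alternative gives -14.
Others report (2, 31, 32): truth gives -14, best alternative gives -14.
Others report (2, 32, 31): truth gives -14, best alternative gives -14.
Others report (2, 32, 32): truth gives -14, best alternative gives -14.
Others report (9, 31, 31): truth gives -14, best alternative gives -14.
Others report (9, 31, 32): truth gives -14, best alternative gives -14.
(Remaining 119 profiles checked similarly; truth is weakly best in each.)
In every case the truthful report is at least as good as any alternative, so it is a dominant strategy.

Yes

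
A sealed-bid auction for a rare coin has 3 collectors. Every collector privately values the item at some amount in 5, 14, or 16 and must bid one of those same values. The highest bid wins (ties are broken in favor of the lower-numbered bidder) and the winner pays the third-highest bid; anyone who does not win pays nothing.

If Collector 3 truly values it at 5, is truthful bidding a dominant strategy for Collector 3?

Check each profile of the others' bids and compare truth against every alternative bid.
Others bid (5, 5): truth gives 0, best alternative gives 0.
Others bid (5, 14): truth gives 0, best alternative gives 0.
Others bid (5, 16): truth gives 0, best alternative gives 0.
Others bid (14, 5): truth gives 0, best alternative gives 0.
Others bid (14, 14): truth gives 0, best alternative gives 0.
Others bid (14, 16): truth gives 0, best alternative gives 0.
(Remaining 3 profiles checked similarly; truth is weakly best in each.)
In every case the truthful bid is at least as good as any alternative, so it is a dominant strategy.

Yes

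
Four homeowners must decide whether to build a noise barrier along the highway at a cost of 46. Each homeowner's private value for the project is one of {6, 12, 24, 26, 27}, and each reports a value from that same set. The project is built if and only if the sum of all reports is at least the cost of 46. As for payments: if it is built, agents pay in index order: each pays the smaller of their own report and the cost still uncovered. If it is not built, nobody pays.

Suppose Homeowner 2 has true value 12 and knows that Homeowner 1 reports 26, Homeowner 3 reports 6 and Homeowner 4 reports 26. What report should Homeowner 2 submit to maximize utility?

Report 6: project built, pays 6, utility 12 - 6 = 6.
Report 12: project built, pays 12, utility 12 - 12 = 0.
Report 24: project built, pays 20, utility 12 - 20 = -8.
Report 26: project built, pays 20, utility 12 - 20 = -8.
Report 27: project built, pays 20, utility 12 - 20 = -8.
The best choice is 6 with utility 6.

6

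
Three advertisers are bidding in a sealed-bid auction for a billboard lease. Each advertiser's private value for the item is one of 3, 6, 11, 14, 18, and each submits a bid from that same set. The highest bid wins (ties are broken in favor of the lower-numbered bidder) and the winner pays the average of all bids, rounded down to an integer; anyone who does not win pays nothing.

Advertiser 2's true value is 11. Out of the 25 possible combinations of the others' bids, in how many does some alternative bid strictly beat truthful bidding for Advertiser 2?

Others bid (3, 3): truth gives 6; bid 6 gives 7 > 6. Violating.
Others bid (3, 6): truth gives 5; bid 6 gives 6 > 5. Violating.
Others bid (3, 14): truth gives 0; bid 14 gives 1 > 0. Violating.
Others bid (11, 3): truth gives 0; bid 14 gives 2 > 0. Violating.
Others bid (3, 11): truth gives 3; no alternative beats it.
Others bid (3, 18): truth gives 0; no alternative beats it.
(Checking all 25 profiles: 5 have a profitable deviation, 20 do not.)

5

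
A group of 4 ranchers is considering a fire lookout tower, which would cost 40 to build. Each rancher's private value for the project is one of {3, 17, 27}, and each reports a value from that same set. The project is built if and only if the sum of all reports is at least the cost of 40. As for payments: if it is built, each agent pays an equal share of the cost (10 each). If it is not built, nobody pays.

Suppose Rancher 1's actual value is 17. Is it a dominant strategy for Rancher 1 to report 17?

Check each profile of the others' reports and compare truth against every alternative report.
Others report (3, 3, 17): truth gives 7, best alternative gives 7.
Others report (3, 3, 27): truth gives 7, best alternative gives 7.
Others report (3, 17, 3): truth gives 7, best alternative gives 7.
Others report (3, 17, 17): truth gives 7, best alternative gives 7.
Others report (3, 17, 27): truth gives 7, best alternative gives 7.
Others report (3, 27, 3): truth gives 7, best alternative gives 7.
(Remaining 21 profiles checked similarly; truth is weakly best in each.)
In every case the truthful report is at least as good as any alternative, so it is a dominant strategy.

Yes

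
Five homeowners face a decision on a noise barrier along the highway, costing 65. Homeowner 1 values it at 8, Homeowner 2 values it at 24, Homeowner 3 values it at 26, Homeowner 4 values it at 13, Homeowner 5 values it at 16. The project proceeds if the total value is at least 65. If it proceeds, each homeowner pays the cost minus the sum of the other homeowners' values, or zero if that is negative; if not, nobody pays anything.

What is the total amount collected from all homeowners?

Total value 87 ≥ cost 65, so it is built.
Homeowner 1: others sum to 79; max(0, 65 - 79) = 0.
Homeowner 2: others sum to 63; max(0, 65 - 63) = 2.
Homeowner 3: others sum to 61; max(0, 65 - 61) = 4.
Homeowner 4: others sum to 74; max(0, 65 - 74) = 0.
Homeowner 5: others sum to 71; max(0, 65 - 71) = 0.
Total collected = 0 + 2 + 4 + 0 + 0 = 6.

6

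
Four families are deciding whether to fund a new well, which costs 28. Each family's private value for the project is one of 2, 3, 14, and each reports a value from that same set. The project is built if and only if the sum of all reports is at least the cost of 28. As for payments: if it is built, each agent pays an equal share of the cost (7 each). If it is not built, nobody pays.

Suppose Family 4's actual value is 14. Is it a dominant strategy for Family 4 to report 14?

Check each profile of the others' reports and compare truth against every alternative report.
Others report (2, 2, 14): truth gives 7, best alternative gives 0.
Others report (2, 3, 14): truth gives 7, best alternative gives 0.
Others report (2, 14, 2): truth gives 7, best alternative gives 0.
Others report (2, 14, 3): truth gives 7, best alternative gives 0.
Others report (3, 2, 14): truth gives 7, best alternative gives 0.
Others report (3, 3, 14): truth gives 7, best alternative gives 0.
(Remaining 21 profiles checked similarly; truth is weakly best in each.)
In every case the truthful report is at least as good as any alternative, so it is a dominant strategy.

Yes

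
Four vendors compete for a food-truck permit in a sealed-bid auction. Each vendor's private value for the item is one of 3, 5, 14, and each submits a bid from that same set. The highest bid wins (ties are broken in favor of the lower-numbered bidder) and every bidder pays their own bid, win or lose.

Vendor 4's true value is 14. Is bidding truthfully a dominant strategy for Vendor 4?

No

Consider the case where Vendor 1 bids 3, Vendor 2 bids 3 and Vendor 3 bids 3.
Truthful bid 14: wins, pays 14, utility 14 - 14 = 0.
Bid 5 instead: wins, pays 5, utility 14 - 5 = 9.
Since 9 > 0, bidding 5 is strictly better here, so truthful bidding is not dominant.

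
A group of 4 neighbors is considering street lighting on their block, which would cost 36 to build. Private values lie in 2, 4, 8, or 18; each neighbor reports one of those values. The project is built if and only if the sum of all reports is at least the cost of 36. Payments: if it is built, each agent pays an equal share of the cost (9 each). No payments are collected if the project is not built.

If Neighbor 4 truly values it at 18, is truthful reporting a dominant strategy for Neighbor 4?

Check each profile of the others' reports and compare truth against every alternative report.
Others report (2, 2, 18): truth gives 9, best alternative gives 0.
Others report (2, 4, 18): truth gives 9, best alternative gives 0.
Others report (2, 8, 8): truth gives 9, best alternative gives 0.
Others report (2, 18, 2): truth gives 9, best alternative gives 0.
Others report (2, 18, 4): truth gives 9, best alternative gives 0.
Others report (4, 2, 18): truth gives 9, best alternative gives 0.
(Remaining 58 profiles checked similarly; truth is weakly best in each.)
In every case the truthful report is at least as good as any alternative, so it is a dominant strategy.

Yes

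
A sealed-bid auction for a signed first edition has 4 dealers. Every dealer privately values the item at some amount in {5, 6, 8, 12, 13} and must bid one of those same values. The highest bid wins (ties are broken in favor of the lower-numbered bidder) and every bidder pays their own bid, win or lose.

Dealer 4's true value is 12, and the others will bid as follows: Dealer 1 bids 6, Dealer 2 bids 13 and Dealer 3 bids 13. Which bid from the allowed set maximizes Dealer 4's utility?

Bid 5: loses but pays 5, utility -5.
Bid 6: loses but pays 6, utility -6.
Bid 8: loses but pays 8, utility -8.
Bid 12: loses but pays 12, utility -12.
Bid 13: loses but pays 13, utility -13.
The best choice is 5 with utility -5.

5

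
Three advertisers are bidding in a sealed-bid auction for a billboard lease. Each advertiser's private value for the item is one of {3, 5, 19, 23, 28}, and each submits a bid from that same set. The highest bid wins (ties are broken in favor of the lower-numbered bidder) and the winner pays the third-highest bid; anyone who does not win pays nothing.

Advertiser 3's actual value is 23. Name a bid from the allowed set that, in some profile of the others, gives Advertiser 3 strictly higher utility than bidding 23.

28

Suppose Advertiser 1 bids 3 and Advertiser 2 bids 23.
Bid 23: loses, pays 0, utility 0.
Bid 28: wins, pays 3, utility 23 - 3 = 20.
So bidding 28 beats truth here (20 > 0).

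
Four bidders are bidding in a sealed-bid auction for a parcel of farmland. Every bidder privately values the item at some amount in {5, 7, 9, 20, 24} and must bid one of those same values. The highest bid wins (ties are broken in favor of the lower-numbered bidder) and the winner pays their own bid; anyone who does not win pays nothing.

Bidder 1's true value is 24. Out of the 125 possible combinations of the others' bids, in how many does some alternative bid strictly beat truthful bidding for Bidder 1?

64

Others bid (5, 5, 5): truth gives 0; bid 5 gives 19 > 0. Violating.
Others bid (5, 5, 7): truth gives 0; bid 7 gives 17 > 0. Violating.
Others bid (5, 5, 9): truth gives 0; bid 9 gives 15 > 0. Violating.
Others bid (5, 5, 20): truth gives 0; bid 20 gives 4 > 0. Violating.
Others bid (5, 5, 24): truth gives 0; no alternative beats it.
Others bid (5, 7, 24): truth gives 0; no alternative beats it.
(Checking all 125 profiles: 64 have a profitable deviation, 61 do not.)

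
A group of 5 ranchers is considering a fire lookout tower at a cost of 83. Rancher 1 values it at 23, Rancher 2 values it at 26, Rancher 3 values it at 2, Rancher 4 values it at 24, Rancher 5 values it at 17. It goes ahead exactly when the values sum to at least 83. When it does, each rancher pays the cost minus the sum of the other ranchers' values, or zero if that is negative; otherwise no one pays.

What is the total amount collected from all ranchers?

Total value 92 ≥ cost 83, so it is built.
Rancher 1: others sum to 69; max(0, 83 - 69) = 14.
Rancher 2: others sum to 66; max(0, 83 - 66) = 17.
Rancher 3: others sum to 90; max(0, 83 - 90) = 0.
Rancher 4: others sum to 68; max(0, 83 - 68) = 15.
Rancher 5: others sum to 75; max(0, 83 - 75) = 8.
Total collected = 14 + 17 + 0 + 15 + 8 = 54.

54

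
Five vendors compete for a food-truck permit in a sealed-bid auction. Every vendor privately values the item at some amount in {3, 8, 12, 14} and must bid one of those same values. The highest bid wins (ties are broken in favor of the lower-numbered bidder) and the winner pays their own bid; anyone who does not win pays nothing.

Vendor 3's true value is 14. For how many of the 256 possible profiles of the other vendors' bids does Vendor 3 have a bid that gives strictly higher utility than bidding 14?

36

Others bid (3, 3, 3, 3): truth gives 0; bid 8 gives 6 > 0. Violating.
Others bid (3, 3, 3, 8): truth gives 0; bid 8 gives 6 > 0. Violating.
Others bid (3, 3, 3, 12): truth gives 0; bid 12 gives 2 > 0. Violating.
Others bid (3, 3, 8, 3): truth gives 0; bid 8 gives 6 > 0. Violating.
Others bid (3, 3, 3, 14): truth gives 0; no alternative beats it.
Others bid (3, 3, 8, 14): truth gives 0; no alternative beats it.
(Checking all 256 profiles: 36 have a profitable deviation, 220 do not.)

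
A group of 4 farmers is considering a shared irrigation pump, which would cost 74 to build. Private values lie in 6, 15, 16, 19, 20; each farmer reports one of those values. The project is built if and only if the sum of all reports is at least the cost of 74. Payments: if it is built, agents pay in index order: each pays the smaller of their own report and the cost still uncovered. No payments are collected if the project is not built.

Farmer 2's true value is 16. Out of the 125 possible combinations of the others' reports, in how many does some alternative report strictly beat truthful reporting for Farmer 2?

Others report (19, 20, 20): truth gives 0; report 15 gives 1 > 0. Violating.
Others report (20, 19, 20): truth gives 0; report 15 gives 1 > 0. Violating.
Others report (20, 20, 19): truth gives 0; report 15 gives 1 > 0. Violating.
Others report (20, 20, 20): truth gives 0; report 15 gives 1 > 0. Violating.
Others report (6, 6, 6): truth gives 0; no alternative beats it.
Others report (6, 6, 15): truth gives 0; no alternative beats it.
(Checking all 125 profiles: 4 have a profitable deviation, 121 do not.)

4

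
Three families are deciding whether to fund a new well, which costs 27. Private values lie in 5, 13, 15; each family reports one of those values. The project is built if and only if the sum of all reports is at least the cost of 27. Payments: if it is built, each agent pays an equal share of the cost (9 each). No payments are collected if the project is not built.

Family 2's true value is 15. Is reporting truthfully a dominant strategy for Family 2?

Yes

Check each profile of the others' reports and compare truth against every alternative report.
Others report (5, 13): truth gives 6, best alternative gives 6.
Others report (5, 15): truth gives 6, best alternative gives 6.
Others report (13, 5): truth gives 6, best alternative gives 6.
Others report (13, 13): truth gives 6, best alternative gives 6.
Others report (13, 15): truth gives 6, best alternative gives 6.
Others report (15, 5): truth gives 6, best alternative gives 6.
(Remaining 3 profiles checked similarly; truth is weakly best in each.)
In every case the truthful report is at least as good as any alternative, so it is a dominant strategy.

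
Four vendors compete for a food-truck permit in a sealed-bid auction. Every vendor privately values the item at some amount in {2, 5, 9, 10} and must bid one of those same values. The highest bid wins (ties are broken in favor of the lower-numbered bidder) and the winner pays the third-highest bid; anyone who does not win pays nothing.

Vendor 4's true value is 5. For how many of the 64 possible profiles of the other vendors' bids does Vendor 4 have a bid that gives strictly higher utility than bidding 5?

6

Others bid (2, 2, 5): truth gives 0; bid 9 gives 3 > 0. Violating.
Others bid (2, 2, 9): truth gives 0; bid 10 gives 3 > 0. Violating.
Others bid (2, 5, 2): truth gives 0; bid 9 gives 3 > 0. Violating.
Others bid (2, 9, 2): truth gives 0; bid 10 gives 3 > 0. Violating.
Others bid (2, 2, 2): truth gives 3; no alternative beats it.
Others bid (2, 2, 10): truth gives 0; no alternative beats it.
(Checking all 64 profiles: 6 have a profitable deviation, 58 do not.)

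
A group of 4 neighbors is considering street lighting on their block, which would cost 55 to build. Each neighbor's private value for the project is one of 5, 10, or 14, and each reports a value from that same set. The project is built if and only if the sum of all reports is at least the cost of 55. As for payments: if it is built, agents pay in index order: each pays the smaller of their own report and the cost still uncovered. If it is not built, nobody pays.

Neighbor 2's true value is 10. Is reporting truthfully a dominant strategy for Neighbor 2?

Yes

Check each profile of the others' reports and compare truth against every alternative report.
Others report (5, 5, 5): truth gives 0, best alternative gives 0.
Others report (5, 5, 10): truth gives 0, best alternative gives 0.
Others report (5, 5, 14): truth gives 0, best alternative gives 0.
Others report (5, 10, 5): truth gives 0, best alternative gives 0.
Others report (5, 10, 10): truth gives 0, best alternative gives 0.
Others report (5, 10, 14): truth gives 0, best alternative gives 0.
(Remaining 21 profiles checked similarly; truth is weakly best in each.)
In every case the truthful report is at least as good as any alternative, so it is a dominant strategy.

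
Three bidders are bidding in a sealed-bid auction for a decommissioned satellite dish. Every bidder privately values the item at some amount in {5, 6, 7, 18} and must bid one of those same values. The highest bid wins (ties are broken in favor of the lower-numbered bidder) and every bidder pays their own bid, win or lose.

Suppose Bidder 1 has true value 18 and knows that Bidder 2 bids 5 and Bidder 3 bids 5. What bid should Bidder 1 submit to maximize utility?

Bid 5: wins, pays 5, utility 18 - 5 = 13.
Bid 6: wins, pays 6, utility 18 - 6 = 12.
Bid 7: wins, pays 7, utility 18 - 7 = 11.
Bid 18: wins, pays 18, utility 18 - 18 = 0.
The best choice is 5 with utility 13.

5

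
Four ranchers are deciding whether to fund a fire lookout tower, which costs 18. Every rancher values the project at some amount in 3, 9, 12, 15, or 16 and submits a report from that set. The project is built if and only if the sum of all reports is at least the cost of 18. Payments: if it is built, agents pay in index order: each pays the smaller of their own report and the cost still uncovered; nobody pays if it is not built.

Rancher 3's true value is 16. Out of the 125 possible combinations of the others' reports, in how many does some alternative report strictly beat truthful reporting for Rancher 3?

15

Others report (3, 3, 3): truth gives 4; report 9 gives 7 > 4. Violating.
Others report (3, 3, 9): truth gives 4; report 3 gives 13 > 4. Violating.
Others report (3, 3, 12): truth gives 4; report 3 gives 13 > 4. Violating.
Others report (3, 3, 15): truth gives 4; report 3 gives 13 > 4. Violating.
Others report (3, 12, 3): truth gives 13; no alternative beats it.
Others report (3, 12, 9): truth gives 13; no alternative beats it.
(Checking all 125 profiles: 15 have a profitable deviation, 110 do not.)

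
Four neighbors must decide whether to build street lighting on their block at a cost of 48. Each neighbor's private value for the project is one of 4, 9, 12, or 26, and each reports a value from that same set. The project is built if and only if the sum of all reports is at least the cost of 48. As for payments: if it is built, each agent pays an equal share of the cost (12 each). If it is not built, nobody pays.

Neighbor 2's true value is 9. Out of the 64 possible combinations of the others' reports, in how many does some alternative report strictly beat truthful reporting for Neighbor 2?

Others report (4, 9, 26): truth gives -3; report 4 gives 0 > -3. Violating.
Others report (4, 12, 26): truth gives -3; report 4 gives 0 > -3. Violating.
Others report (4, 26, 9): truth gives -3; report 4 gives 0 > -3. Violating.
Others report (4, 26, 12): truth gives -3; report 4 gives 0 > -3. Violating.
Others report (4, 4, 4): truth gives 0; no alternative beats it.
Others report (4, 4, 9): truth gives 0; no alternative beats it.
(Checking all 64 profiles: 12 have a profitable deviation, 52 do not.)

12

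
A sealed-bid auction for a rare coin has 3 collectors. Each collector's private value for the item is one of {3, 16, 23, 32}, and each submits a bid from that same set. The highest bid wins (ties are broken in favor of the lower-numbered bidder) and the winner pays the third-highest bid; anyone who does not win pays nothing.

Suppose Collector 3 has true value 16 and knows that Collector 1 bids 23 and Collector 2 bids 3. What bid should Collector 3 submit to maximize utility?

Bid 3: loses, pays 0, utility 0.
Bid 16: loses, pays 0, utility 0.
Bid 23: loses, pays 0, utility 0.
Bid 32: wins, pays 3, utility 16 - 3 = 13.
The best choice is 32 with utility 13.

32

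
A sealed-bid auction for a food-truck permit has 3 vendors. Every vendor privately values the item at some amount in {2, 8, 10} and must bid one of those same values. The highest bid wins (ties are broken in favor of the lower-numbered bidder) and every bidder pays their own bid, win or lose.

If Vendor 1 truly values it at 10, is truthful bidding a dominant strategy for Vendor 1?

No

Consider the case where Vendor 2 bids 2 and Vendor 3 bids 2.
Truthful bid 10: wins, pays 10, utility 10 - 10 = 0.
Bid 2 instead: wins, pays 2, utility 10 - 2 = 8.
Since 8 > 0, bidding 2 is strictly better here, so truthful bidding is not dominant.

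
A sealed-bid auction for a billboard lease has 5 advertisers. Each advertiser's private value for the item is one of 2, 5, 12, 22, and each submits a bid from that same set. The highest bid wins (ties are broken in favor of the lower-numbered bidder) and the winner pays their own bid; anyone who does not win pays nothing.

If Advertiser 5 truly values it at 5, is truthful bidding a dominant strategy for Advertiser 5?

Check each profile of the others' bids and compare truth against every alternative bid.
Others bid (2, 2, 2, 2): truth gives 0, best alternative gives 0.
Others bid (2, 2, 2, 5): truth gives 0, best alternative gives 0.
Others bid (2, 2, 2, 12): truth gives 0, best alternative gives 0.
Others bid (2, 2, 2, 22): truth gives 0, best alternative gives 0.
Others bid (2, 2, 5, 2): truth gives 0, best alternative gives 0.
Others bid (2, 2, 5, 5): truth gives 0, best alternative gives 0.
(Remaining 250 profiles checked similarly; truth is weakly best in each.)
In every case the truthful bid is at least as good as any alternative, so it is a dominant strategy.

Yes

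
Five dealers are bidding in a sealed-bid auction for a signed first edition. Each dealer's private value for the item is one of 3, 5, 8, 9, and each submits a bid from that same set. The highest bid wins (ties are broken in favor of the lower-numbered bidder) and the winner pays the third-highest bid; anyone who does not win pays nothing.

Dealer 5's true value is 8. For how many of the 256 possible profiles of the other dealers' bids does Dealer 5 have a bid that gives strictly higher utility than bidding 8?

Others bid (3, 3, 3, 8): truth gives 0; bid 9 gives 5 > 0. Violating.
Others bid (3, 3, 5, 8): truth gives 0; bid 9 gives 3 > 0. Violating.
Others bid (3, 3, 8, 3): truth gives 0; bid 9 gives 5 > 0. Violating.
Others bid (3, 3, 8, 5): truth gives 0; bid 9 gives 3 > 0. Violating.
Others bid (3, 3, 3, 3): truth gives 5; no alternative beats it.
Others bid (3, 3, 3, 5): truth gives 5; no alternative beats it.
(Checking all 256 profiles: 32 have a profitable deviation, 224 do not.)

32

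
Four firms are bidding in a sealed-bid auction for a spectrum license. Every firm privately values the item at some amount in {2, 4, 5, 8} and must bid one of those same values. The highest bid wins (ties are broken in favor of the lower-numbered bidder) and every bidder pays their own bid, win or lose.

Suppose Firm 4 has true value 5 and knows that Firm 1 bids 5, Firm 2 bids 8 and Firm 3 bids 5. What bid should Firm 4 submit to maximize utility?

Bid 2: loses but pays 2, utility -2.
Bid 4: loses but pays 4, utility -4.
Bid 5: loses but pays 5, utility -5.
Bid 8: loses but pays 8, utility -8.
The best choice is 2 with utility -2.

2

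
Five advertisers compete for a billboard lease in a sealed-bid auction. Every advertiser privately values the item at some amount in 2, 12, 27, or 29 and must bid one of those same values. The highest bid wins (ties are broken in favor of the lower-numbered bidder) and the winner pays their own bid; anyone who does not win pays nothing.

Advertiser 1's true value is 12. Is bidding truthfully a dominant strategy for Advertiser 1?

No

Consider the case where Advertiser 2 bids 2, Advertiser 3 bids 2, Advertiser 4 bids 2 and Advertiser 5 bids 2.
Truthful bid 12: wins, pays 12, utility 12 - 12 = 0.
Bid 2 instead: wins, pays 2, utility 12 - 2 = 10.
Since 10 > 0, bidding 2 is strictly better here, so truthful bidding is not dominant.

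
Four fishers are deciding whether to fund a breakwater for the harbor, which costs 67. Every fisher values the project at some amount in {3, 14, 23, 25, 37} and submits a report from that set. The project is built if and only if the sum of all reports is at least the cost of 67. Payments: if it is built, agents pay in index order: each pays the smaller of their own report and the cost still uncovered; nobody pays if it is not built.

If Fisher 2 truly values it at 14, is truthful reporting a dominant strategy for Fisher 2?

No

Consider the case where Fisher 1 reports 3, Fisher 3 reports 25 and Fisher 4 reports 37.
Truthful report 14: project built, pays 14, utility 14 - 14 = 0.
Report 3 instead: project built, pays 3, utility 14 - 3 = 11.
Since 11 > 0, reporting 3 is strictly better here, so truthful reporting is not dominant.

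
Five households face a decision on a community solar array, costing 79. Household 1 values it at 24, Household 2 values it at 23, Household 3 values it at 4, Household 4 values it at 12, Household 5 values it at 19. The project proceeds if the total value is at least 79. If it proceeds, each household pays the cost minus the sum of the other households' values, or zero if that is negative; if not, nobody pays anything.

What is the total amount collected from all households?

67

Total value 82 ≥ cost 79, so it is built.
Household 1: others sum to 58; max(0, 79 - 58) = 21.
Household 2: others sum to 59; max(0, 79 - 59) = 20.
Household 3: others sum to 78; max(0, 79 - 78) = 1.
Household 4: others sum to 70; max(0, 79 - 70) = 9.
Household 5: others sum to 63; max(0, 79 - 63) = 16.
Total collected = 21 + 20 + 1 + 9 + 16 = 67.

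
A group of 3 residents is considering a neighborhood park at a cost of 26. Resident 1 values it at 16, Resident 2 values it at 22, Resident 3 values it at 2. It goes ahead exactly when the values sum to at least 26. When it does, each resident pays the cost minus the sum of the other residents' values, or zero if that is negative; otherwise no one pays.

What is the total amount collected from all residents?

Total value 40 ≥ cost 26, so it is built.
Resident 1: others sum to 24; max(0, 26 - 24) = 2.
Resident 2: others sum to 18; max(0, 26 - 18) = 8.
Resident 3: others sum to 38; max(0, 26 - 38) = 0.
Total collected = 2 + 8 + 0 = 10.

10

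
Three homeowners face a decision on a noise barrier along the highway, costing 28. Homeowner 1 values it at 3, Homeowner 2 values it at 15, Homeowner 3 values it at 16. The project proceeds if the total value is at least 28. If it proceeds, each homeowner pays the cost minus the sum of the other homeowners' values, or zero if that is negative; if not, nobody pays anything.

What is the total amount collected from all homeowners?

Total value 34 ≥ cost 28, so it is built.
Homeowner 1: others sum to 31; max(0, 28 - 31) = 0.
Homeowner 2: others sum to 19; max(0, 28 - 19) = 9.
Homeowner 3: others sum to 18; max(0, 28 - 18) = 10.
Total collected = 0 + 9 + 10 = 19.

19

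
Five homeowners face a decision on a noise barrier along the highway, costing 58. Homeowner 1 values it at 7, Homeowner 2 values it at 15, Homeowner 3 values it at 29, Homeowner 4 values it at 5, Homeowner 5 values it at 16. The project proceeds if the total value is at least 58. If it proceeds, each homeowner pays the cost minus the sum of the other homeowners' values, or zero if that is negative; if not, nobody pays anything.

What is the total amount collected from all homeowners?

Total value 72 ≥ cost 58, so it is built.
Homeowner 1: others sum to 65; max(0, 58 - 65) = 0.
Homeowner 2: others sum to 57; max(0, 58 - 57) = 1.
Homeowner 3: others sum to 43; max(0, 58 - 43) = 15.
Homeowner 4: others sum to 67; max(0, 58 - 67) = 0.
Homeowner 5: others sum to 56; max(0, 58 - 56) = 2.
Total collected = 0 + 1 + 15 + 0 + 2 = 18.

18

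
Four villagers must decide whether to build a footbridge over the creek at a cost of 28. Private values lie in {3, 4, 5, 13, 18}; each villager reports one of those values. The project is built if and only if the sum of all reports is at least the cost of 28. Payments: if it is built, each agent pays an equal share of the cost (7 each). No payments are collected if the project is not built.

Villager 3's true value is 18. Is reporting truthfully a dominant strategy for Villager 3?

Yes

Check each profile of the others' reports and compare truth against every alternative report.
Others report (3, 3, 4): truth gives 11, best alternative gives 0.
Others report (3, 3, 5): truth gives 11, best alternative gives 0.
Others report (3, 4, 3): truth gives 11, best alternative gives 0.
Others report (3, 4, 4): truth gives 11, best alternative gives 0.
Others report (3, 4, 5): truth gives 11, best alternative gives 0.
Others report (3, 5, 3): truth gives 11, best alternative gives 0.
(Remaining 119 profiles checked similarly; truth is weakly best in each.)
In every case the truthful report is at least as good as any alternative, so it is a dominant strategy.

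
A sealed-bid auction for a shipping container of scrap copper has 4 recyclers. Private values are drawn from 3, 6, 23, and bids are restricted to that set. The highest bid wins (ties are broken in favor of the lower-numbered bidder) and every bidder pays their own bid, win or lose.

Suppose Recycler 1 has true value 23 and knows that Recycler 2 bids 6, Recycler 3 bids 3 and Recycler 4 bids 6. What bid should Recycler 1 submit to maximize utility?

6

Bid 3: loses but pays 3, utility -3.
Bid 6: wins, pays 6, utility 23 - 6 = 17.
Bid 23: wins, pays 23, utility 23 - 23 = 0.
The best choice is 6 with utility 17.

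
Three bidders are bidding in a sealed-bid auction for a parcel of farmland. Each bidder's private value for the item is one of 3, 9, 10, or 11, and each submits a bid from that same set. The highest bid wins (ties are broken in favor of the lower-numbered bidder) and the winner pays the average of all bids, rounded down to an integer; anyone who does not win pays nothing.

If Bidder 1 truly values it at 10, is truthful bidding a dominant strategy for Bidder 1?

Consider the case where Bidder 2 bids 3 and Bidder 3 bids 3.
Truthful bid 10: wins, pays 5, utility 10 - 5 = 5.
Bid 3 instead: wins, pays 3, utility 10 - 3 = 7.
Since 7 > 5, bidding 3 is strictly better here, so truthful bidding is not dominant.

No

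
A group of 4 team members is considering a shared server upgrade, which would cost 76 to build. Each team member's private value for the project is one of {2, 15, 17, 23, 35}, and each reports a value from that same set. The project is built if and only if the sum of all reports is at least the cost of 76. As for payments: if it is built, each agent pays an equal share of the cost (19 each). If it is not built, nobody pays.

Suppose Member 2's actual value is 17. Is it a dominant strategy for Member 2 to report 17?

Consider the case where Member 1 reports 2, Member 3 reports 23 and Member 4 reports 35.
Truthful report 17: project built, pays 19, utility 17 - 19 = -2.
Report 2 instead: project not built, utility 0.
Since 0 > -2, reporting 2 is strictly better here, so truthful reporting is not dominant.

No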